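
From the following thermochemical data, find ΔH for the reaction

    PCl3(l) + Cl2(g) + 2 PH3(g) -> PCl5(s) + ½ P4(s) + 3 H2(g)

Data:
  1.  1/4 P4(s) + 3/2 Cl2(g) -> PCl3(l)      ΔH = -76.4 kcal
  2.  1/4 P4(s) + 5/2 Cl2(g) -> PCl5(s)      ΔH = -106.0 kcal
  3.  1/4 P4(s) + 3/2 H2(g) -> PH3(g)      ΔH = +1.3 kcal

ΔH = -32.2 kcal

eq. 1 reversed: +76.4 kcal
eq. 2 as written: -106.0 kcal
eq. 3 reversed and × 2: (-2)·(+1.3) = -2.6 kcal
Since enthalpy is a state function, ΔH = (+76.4) + (-106.0) + (-2.6) = -32.2 kcal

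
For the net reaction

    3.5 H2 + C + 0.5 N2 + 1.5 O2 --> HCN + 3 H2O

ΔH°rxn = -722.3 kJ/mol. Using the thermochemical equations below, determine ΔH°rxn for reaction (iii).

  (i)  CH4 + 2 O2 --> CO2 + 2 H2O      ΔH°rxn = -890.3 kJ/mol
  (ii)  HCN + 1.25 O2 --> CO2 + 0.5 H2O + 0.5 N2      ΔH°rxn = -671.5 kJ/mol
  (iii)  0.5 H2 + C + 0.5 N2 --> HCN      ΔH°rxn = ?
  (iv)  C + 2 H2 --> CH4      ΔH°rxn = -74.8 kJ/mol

(i) × 2: (2)·(-890.3) = -1780.6 kJ/mol
(ii) reversed and × 2: (-2)·(-671.5) = +1343.0 kJ/mol
(iii) reversed: contributes −x
(iv) × 2: (2)·(-74.8) = -149.6 kJ/mol
-722.3 = (-1780.6) + (+1343.0) + (-149.6) − x
x = (-722.3 − (-587.2)) / (-1) = 135.1 kJ/mol

ΔH°rxn = 135.1 kJ/mol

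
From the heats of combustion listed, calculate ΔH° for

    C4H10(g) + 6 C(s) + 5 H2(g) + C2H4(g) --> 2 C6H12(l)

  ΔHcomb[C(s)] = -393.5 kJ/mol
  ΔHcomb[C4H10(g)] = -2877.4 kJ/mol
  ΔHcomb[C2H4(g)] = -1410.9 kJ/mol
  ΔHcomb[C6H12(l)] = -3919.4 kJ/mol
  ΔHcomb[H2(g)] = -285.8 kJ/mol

ΔH° = -239.5 kJ/mol

With combustion enthalpies, reactants minus products:
= [1·(-2877.4) + 6·(-393.5) + 5·(-285.8) + 1·(-1410.9)] − [2·(-3919.4)]
= -239.5 kJ/mol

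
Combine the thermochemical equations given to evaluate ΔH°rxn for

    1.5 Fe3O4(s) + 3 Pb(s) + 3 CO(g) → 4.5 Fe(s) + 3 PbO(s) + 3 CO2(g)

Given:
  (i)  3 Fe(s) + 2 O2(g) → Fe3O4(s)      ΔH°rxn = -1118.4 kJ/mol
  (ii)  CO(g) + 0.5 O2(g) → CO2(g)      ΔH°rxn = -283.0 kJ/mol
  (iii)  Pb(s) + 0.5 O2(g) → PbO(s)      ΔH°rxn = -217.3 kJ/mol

ΔH°rxn = 176.7 kJ/mol

(i) reversed and × 3/2: (-3/2)·(-1118.4) = +1677.6 kJ/mol
(ii) × 3: (3)·(-283.0) = -849.0 kJ/mol
(iii) × 3: (3)·(-217.3) = -651.9 kJ/mol
By Hess's law, ΔH°rxn = (-3/2)·(-1118.4) + (3)·(-283.0) + (3)·(-217.3) = 176.7 kJ/mol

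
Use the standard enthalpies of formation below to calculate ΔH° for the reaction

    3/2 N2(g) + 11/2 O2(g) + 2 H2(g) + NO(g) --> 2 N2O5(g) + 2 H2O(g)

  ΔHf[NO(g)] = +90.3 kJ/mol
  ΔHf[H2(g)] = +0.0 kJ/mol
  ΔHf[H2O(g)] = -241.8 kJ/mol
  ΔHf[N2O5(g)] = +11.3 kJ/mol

ΔH° = -551.3 kJ/mol

Products: 2·(+11.3) + 2·(-241.8) = -461.0
Reactants: 3/2·(+0.0) + 11/2·(+0.0) + 2·(+0.0) + 1·(+90.3) = +90.3
ΔH° = (-461.0) − (+90.3) = -551.3 kJ/mol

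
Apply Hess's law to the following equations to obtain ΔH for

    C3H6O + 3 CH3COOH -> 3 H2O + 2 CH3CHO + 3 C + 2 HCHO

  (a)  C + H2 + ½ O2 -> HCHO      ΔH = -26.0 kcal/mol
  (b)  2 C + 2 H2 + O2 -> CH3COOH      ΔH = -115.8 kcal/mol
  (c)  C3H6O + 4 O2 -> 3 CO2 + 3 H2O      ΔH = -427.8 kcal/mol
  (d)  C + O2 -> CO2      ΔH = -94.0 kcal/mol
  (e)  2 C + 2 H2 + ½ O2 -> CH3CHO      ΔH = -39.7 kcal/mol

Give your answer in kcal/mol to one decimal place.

(a) × 2 (×2 to match 2 HCHO in the target): (2)·(-26.0) = -52.0 kcal/mol
(b) reversed and × 3 (CH3COOH must end up as a reactant; ×3 to match 3 CH3COOH in the target): (-3)·(-115.8) = +347.4 kcal/mol
(c) as written (C3H6O already on the reactant side): -427.8 kcal/mol
(d) reversed and × 3: (-3)·(-94.0) = +282.0 kcal/mol
(e) × 2 (×2 to match 2 CH3CHO in the target): (2)·(-39.7) = -79.4 kcal/mol
ΔH = (2)·(-26.0) + (-3)·(-115.8) + (1)·(-427.8) + (-3)·(-94.0) + (2)·(-39.7) = 70.2 kcal/mol

ΔH = 70.2 kcal/mol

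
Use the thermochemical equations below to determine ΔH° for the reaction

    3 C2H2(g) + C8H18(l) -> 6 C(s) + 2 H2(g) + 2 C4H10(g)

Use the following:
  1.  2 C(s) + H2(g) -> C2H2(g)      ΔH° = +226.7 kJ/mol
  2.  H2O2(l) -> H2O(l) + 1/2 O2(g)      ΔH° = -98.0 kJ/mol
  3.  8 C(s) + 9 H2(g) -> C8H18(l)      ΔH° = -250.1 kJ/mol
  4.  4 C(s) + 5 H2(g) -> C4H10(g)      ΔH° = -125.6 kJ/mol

ΔH° = -681.2 kJ/mol

eq. 1 reversed and × 3 (C2H2(g) must end up as a reactant; scale by 3 for the 3 C2H2(g)): (-3)·(+226.7) = -680.1 kJ/mol
eq. 2: not needed (H2O(l) appears nowhere else).
eq. 3 reversed (C8H18(l) must end up as a reactant): +250.1 kJ/mol
eq. 4 × 2 (scale by 2 for the 2 C4H10(g)): (2)·(-125.6) = -251.2 kJ/mol
By Hess's law, ΔH° = (-3)·(+226.7) + (-1)·(-250.1) + (2)·(-125.6) = -681.2 kJ/mol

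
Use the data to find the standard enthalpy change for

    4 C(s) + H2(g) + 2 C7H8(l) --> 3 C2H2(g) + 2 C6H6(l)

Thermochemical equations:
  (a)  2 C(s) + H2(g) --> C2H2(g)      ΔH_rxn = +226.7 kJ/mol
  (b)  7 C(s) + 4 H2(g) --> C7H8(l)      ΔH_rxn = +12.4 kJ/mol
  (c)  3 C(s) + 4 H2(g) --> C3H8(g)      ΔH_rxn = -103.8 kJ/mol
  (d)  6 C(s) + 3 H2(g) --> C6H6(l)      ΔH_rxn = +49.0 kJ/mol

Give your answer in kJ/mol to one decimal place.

(a) × 3 (×3 to match 3 C2H2(g) in the target): (3)·(+226.7) = +680.1 kJ/mol
(b) reversed and × 2 (C7H8(l) must end up as a reactant; scale by 2 for the 2 C7H8(l)): (-2)·(+12.4) = -24.8 kJ/mol
(c): not needed (C3H8(g) appears nowhere else).
(d) × 2 (scale by 2 for the 2 C6H6(l)): (2)·(+49.0) = +98.0 kJ/mol
ΔH_rxn = (3)·(+226.7) + (-2)·(+12.4) + (2)·(+49.0) = 753.3 kJ/mol

ΔH_rxn = 753.3 kJ/mol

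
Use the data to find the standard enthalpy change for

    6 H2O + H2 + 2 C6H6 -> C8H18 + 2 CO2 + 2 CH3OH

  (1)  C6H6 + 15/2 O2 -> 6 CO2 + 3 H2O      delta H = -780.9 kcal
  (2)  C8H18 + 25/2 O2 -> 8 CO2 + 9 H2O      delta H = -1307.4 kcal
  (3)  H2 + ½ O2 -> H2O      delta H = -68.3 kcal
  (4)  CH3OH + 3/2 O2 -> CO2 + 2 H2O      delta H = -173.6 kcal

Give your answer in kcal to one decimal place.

delta H = 24.5 kcal

(1) × 2 (×2 to match 2 C6H6 in the target): (2)·(-780.9) = -1561.8 kcal
(2) reversed (reverse to put C8H18 on the product side): +1307.4 kcal
(3) as written (H2 already on the reactant side): -68.3 kcal
(4) reversed and × 2 (reverse to put CH3OH on the product side; ×2 to match 2 CH3OH in the target): (-2)·(-173.6) = +347.2 kcal
By Hess's law, delta H = (2)·(-780.9) + (-1)·(-1307.4) + (1)·(-68.3) + (-2)·(-173.6) = 24.5 kcal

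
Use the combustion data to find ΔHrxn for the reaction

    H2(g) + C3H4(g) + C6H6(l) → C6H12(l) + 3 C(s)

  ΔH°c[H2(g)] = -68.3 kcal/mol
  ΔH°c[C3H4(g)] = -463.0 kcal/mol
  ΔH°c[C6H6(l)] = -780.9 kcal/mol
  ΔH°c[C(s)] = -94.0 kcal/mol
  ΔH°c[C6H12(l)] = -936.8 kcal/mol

With combustion enthalpies, reactants minus products:
= [1·(-68.3) + 1·(-463.0) + 1·(-780.9)] − [1·(-936.8) + 3·(-94.0)]
= -93.4 kcal/mol

ΔHrxn = -93.4 kcal/mol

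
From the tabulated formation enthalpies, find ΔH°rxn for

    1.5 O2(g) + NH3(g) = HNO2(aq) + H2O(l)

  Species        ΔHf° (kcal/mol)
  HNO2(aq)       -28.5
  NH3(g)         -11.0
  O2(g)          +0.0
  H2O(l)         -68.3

ΔH°rxn = -85.8 kcal/mol

Products: 1·(-28.5) + 1·(-68.3) = -96.8
Reactants: 3/2·(+0.0) + 1·(-11.0) = -11.0
ΔH°rxn = (-96.8) − (-11.0) = -85.8 kcal/mol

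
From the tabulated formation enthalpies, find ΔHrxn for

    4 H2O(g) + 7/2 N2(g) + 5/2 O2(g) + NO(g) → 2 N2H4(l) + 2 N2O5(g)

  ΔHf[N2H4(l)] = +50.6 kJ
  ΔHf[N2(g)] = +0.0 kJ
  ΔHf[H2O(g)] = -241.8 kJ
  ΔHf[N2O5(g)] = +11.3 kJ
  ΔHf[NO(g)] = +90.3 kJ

ΔHrxn = 1000.7 kJ

Products: 2·(+50.6) + 2·(+11.3) = +123.8
Reactants: 4·(-241.8) + 7/2·(+0.0) + 5/2·(+0.0) + 1·(+90.3) = -876.9
ΔHrxn = (+123.8) − (-876.9) = 1000.7 kJ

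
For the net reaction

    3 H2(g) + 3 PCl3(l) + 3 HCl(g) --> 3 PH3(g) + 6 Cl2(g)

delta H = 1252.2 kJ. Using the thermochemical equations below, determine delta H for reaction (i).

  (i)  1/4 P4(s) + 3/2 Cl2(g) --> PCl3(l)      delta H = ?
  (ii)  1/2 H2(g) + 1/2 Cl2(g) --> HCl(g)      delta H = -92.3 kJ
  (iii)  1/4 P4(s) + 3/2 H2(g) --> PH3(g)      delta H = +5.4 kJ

(i) reversed and × 3: contributes −3·x
(ii) reversed and × 3: (-3)·(-92.3) = +276.9 kJ
(iii) × 3: (3)·(+5.4) = +16.2 kJ
+1252.2 = (+276.9) + (+16.2) − 3·x
x = (+1252.2 − (+293.1)) / (-3) = -319.7 kJ

delta H = -319.7 kJ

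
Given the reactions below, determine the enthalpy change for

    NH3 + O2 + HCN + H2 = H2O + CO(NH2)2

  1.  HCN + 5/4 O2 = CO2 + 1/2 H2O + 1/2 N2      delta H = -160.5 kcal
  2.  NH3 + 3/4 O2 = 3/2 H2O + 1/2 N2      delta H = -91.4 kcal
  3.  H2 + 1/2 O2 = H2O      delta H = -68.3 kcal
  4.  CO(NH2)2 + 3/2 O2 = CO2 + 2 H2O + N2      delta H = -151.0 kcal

eq. 1 as written (HCN already on the reactant side): -160.5 kcal
eq. 2 as written (NH3 already on the reactant side): -91.4 kcal
eq. 3 as written (H2 already on the reactant side): -68.3 kcal
eq. 4 reversed (CO(NH2)2 must end up as a product): +151.0 kcal
delta H = (-160.5) + (-91.4) + (-68.3) + (+151.0) = -169.2 kcal

delta H = -169.2 kcal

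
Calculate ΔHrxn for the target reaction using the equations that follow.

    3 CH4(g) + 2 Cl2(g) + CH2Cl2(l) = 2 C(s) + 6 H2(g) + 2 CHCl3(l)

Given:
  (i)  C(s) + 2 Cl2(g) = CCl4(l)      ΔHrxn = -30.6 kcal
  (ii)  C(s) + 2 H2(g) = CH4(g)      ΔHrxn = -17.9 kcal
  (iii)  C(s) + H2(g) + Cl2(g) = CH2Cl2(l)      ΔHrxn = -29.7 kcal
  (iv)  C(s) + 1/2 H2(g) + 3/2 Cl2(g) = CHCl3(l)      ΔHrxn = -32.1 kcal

ΔHrxn = 19.2 kcal

(i): not needed (CCl4(l) appears nowhere else).
(ii) reversed and × 3 (reverse to put CH4(g) on the reactant side; scale by 3 for the 3 CH4(g)): (-3)·(-17.9) = +53.7 kcal
(iii) reversed (CH2Cl2(l) must end up as a reactant): +29.7 kcal
(iv) × 2 (scale by 2 for the 2 CHCl3(l)): (2)·(-32.1) = -64.2 kcal
Since enthalpy is a state function, ΔHrxn = (+53.7) + (+29.7) + (-64.2) = 19.2 kcal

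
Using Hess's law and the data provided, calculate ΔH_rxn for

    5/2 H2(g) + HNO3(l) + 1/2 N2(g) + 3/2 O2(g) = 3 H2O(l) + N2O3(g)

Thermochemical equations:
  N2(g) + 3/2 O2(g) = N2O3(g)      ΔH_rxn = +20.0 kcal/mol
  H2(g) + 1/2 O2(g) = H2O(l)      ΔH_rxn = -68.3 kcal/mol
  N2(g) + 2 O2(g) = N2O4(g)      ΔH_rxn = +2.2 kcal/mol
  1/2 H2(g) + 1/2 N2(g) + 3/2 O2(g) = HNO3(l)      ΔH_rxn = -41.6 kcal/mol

equation 1 as written: +20.0 kcal/mol
equation 2 × 3: (3)·(-68.3) = -204.9 kcal/mol
equation 3: not needed.
equation 4 reversed: +41.6 kcal/mol
ΔH_rxn = (1)·(+20.0) + (3)·(-68.3) + (-1)·(-41.6) = -143.3 kcal/mol

ΔH_rxn = -143.3 kcal/mol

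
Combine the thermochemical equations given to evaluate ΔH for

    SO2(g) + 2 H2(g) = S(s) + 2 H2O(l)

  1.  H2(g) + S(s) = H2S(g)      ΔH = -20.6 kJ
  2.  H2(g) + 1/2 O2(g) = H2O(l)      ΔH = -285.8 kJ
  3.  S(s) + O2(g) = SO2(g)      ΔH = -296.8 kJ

eq. 1: not needed (H2S(g) appears nowhere else).
eq. 2 × 2 (×2 to match 2 H2O(l) in the target): (2)·(-285.8) = -571.6 kJ
eq. 3 reversed (reverse to put SO2(g) on the reactant side): +296.8 kJ
Summing the manipulated equations, ΔH = (-571.6) + (+296.8) = -274.8 kJ

ΔH = -274.8 kJ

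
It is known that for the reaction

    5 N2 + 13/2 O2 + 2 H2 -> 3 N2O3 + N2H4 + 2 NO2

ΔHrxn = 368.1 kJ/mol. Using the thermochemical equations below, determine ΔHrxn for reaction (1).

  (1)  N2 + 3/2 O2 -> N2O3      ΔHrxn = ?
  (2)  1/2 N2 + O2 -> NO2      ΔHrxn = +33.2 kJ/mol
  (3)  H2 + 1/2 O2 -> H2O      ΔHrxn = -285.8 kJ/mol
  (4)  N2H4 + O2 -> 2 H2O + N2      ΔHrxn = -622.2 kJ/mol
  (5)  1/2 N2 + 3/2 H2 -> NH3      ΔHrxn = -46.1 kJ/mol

(1) × 3 (scale by 3 for the 3 N2O3): contributes 3·x
(2) × 2 (×2 to match 2 NO2 in the target): (2)·(+33.2) = +66.4 kJ/mol
(3) × 2: (2)·(-285.8) = -571.6 kJ/mol
(4) reversed (reverse to put N2H4 on the product side): +622.2 kJ/mol
(5): not needed (NH3 appears nowhere else).
+368.1 = (+66.4) + (-571.6) + (+622.2) + 3·x
x = (+368.1 − (+117.0)) / (3) = 83.7 kJ/mol

ΔHrxn = 83.7 kJ/mol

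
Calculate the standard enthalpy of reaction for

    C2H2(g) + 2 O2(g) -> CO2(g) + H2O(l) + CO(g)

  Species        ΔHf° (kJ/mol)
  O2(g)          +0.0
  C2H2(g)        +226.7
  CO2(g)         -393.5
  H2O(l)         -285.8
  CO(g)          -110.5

ΔH°rxn = Σ nΔHf°(products) − Σ nΔHf°(reactants).
Products: 1·(-393.5) + 1·(-285.8) + 1·(-110.5) = -789.8
Reactants: 1·(+226.7) + 2·(+0.0) = +226.7
ΔH_rxn = (-789.8) − (+226.7) = -1016.5 kJ/mol

ΔH_rxn = -1016.5 kJ/mol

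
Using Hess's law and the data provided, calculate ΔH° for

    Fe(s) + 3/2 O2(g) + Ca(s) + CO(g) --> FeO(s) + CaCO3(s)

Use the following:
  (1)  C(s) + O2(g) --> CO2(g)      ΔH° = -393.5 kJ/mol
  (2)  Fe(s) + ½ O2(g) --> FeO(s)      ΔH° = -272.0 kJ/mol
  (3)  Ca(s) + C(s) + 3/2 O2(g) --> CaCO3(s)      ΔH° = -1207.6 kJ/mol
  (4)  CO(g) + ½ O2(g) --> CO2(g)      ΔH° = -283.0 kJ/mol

(1) reversed: +393.5 kJ/mol
(2) as written: -272.0 kJ/mol
(3) as written: -1207.6 kJ/mol
(4) as written: -283.0 kJ/mol
Since enthalpy is a state function, ΔH° = (+393.5) + (-272.0) + (-1207.6) + (-283.0) = -1369.1 kJ/mol

ΔH° = -1369.1 kJ/mol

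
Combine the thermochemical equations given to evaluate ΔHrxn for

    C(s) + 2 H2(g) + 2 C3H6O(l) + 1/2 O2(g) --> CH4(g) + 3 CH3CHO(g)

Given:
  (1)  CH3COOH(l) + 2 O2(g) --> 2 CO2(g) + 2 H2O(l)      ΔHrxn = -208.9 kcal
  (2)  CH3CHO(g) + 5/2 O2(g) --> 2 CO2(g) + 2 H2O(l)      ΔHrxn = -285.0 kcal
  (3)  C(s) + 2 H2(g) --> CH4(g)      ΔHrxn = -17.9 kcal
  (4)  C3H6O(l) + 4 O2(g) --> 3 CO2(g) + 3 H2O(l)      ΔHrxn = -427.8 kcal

(1): not needed (CH3COOH(l) appears nowhere else).
(2) reversed and × 3 (reverse to put CH3CHO(g) on the product side; scale by 3 for the 3 CH3CHO(g)): (-3)·(-285.0) = +855.0 kcal
(3) as written (CH4(g) already on the product side): -17.9 kcal
(4) × 2 (scale by 2 for the 2 C3H6O(l)): (2)·(-427.8) = -855.6 kcal
Summing the manipulated equations, ΔHrxn = (-3)·(-285.0) + (1)·(-17.9) + (2)·(-427.8) = -18.5 kcal

ΔHrxn = -18.5 kcal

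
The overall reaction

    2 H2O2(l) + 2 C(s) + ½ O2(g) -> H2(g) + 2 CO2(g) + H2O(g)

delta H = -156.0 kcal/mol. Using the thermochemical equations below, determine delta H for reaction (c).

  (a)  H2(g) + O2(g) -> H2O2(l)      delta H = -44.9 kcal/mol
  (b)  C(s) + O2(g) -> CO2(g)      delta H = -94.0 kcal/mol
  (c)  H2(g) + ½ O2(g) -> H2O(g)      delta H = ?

(a) reversed and × 2 (reverse to put H2O2(l) on the reactant side; ×2 to match 2 H2O2(l) in the target): (-2)·(-44.9) = +89.8 kcal/mol
(b) × 2 (scale by 2 for the 2 CO2(g)): (2)·(-94.0) = -188.0 kcal/mol
(c) as written (H2O(g) already on the product side): contributes x
-156.0 = (+89.8) + (-188.0) + x
x = (-156.0 − (-98.2)) / (1) = -57.8 kcal/mol

delta H = -57.8 kcal/mol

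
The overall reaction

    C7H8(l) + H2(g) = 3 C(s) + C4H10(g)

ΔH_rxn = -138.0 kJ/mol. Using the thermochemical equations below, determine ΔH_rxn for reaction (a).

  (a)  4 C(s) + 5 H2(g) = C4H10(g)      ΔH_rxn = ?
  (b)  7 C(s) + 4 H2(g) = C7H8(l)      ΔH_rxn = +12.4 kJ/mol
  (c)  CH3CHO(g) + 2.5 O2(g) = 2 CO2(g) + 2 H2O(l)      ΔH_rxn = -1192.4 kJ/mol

ΔH_rxn = -125.6 kJ/mol

(a) as written: contributes x
(b) reversed: -12.4 kJ/mol
(c): not needed.
-138.0 = (-12.4) + x
x = (-138.0 − (-12.4)) / (1) = -125.6 kJ/mol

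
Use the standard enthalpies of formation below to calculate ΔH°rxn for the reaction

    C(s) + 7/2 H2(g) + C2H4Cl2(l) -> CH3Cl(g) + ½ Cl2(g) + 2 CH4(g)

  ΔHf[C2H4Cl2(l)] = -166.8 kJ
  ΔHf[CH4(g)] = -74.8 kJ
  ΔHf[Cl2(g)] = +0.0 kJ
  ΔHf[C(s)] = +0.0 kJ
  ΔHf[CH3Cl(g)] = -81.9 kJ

ΔH°rxn = -64.7 kJ

Products: 1·(-81.9) + 1/2·(+0.0) + 2·(-74.8) = -231.5
Reactants: 1·(+0.0) + 7/2·(+0.0) + 1·(-166.8) = -166.8
ΔH°rxn = (-231.5) − (-166.8) = -64.7 kJ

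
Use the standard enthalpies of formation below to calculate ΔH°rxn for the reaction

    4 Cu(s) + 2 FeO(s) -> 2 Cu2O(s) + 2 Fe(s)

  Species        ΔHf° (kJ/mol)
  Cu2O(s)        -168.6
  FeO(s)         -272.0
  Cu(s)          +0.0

ΔH°rxn = 206.8 kJ/mol

Products: 2·(-168.6) + 2·(+0.0) = -337.2
Reactants: 4·(+0.0) + 2·(-272.0) = -544.0
ΔH°rxn = (-337.2) − (-544.0) = 206.8 kJ/mol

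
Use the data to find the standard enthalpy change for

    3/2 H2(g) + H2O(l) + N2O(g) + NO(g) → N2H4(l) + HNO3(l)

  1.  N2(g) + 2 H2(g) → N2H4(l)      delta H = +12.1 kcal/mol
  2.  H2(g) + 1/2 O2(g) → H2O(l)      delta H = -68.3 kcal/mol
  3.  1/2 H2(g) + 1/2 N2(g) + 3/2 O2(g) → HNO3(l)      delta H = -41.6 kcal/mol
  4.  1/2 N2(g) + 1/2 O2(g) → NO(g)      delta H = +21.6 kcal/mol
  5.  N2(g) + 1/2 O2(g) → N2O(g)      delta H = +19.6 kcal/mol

delta H = -2.4 kcal/mol

eq. 1 as written (N2H4(l) already on the product side): +12.1 kcal/mol
eq. 2 reversed (H2O(l) must end up as a reactant): +68.3 kcal/mol
eq. 3 as written (HNO3(l) already on the product side): -41.6 kcal/mol
eq. 4 reversed (NO(g) must end up as a reactant): -21.6 kcal/mol
eq. 5 reversed (N2O(g) must end up as a reactant): -19.6 kcal/mol
delta H = (1)·(+12.1) + (-1)·(-68.3) + (1)·(-41.6) + (-1)·(+21.6) + (-1)·(+19.6) = -2.4 kcal/mol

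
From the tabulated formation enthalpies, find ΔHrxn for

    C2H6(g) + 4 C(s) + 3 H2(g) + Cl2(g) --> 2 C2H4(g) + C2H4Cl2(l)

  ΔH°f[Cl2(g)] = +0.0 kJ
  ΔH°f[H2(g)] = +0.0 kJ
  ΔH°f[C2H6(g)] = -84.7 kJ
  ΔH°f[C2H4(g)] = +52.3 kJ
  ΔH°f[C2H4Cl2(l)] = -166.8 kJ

ΔHrxn = 22.5 kJ

Products: 2·(+52.3) + 1·(-166.8) = -62.2
Reactants: 1·(-84.7) + 4·(+0.0) + 3·(+0.0) + 1·(+0.0) = -84.7
ΔHrxn = (-62.2) − (-84.7) = 22.5 kJ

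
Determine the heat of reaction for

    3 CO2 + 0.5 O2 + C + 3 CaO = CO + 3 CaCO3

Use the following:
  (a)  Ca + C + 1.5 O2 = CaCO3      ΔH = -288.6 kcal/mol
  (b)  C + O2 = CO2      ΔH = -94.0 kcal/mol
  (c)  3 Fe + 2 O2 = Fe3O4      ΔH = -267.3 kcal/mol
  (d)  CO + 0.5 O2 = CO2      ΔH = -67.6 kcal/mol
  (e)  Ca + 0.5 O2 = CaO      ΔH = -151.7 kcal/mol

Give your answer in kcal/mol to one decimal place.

ΔH = -155.1 kcal/mol

(a) × 3 (×3 to match 3 CaCO3 in the target): (3)·(-288.6) = -865.8 kcal/mol
(b) reversed and × 2: (-2)·(-94.0) = +188.0 kcal/mol
(c): not needed (Fe3O4 appears nowhere else).
(d) reversed (reverse to put CO on the product side): +67.6 kcal/mol
(e) reversed and × 3 (reverse to put CaO on the reactant side; ×3 to match 3 CaO in the target): (-3)·(-151.7) = +455.1 kcal/mol
Since enthalpy is a state function, ΔH = (-865.8) + (+188.0) + (+67.6) + (+455.1) = -155.1 kcal/mol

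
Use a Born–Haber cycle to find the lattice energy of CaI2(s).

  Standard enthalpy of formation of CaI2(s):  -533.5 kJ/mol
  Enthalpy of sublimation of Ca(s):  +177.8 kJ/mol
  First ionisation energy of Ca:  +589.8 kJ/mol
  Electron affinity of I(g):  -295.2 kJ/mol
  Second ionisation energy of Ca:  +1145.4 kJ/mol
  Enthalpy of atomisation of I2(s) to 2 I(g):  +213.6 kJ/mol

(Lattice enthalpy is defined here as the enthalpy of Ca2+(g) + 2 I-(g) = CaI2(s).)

U = -2069.7 kJ/mol

ΔHf° = 1·ΔHsub + 1·(ΣIE) + 1·D(I2) + 2·EA + U
-533.5 = 1·(+177.8) + 1·(+1735.2) + 1·(+213.6) + 2·(-295.2) + U
U = -533.5 − (+1536.2) = -2069.7 kJ/mol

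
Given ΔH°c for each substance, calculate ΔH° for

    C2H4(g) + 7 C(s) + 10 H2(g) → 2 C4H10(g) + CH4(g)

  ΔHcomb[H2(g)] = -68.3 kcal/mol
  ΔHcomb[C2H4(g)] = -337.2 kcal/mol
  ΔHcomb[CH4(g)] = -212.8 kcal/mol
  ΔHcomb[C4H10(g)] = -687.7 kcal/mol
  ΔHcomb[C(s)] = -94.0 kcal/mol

With combustion enthalpies, reactants minus products:
= [1·(-337.2) + 7·(-94.0) + 10·(-68.3)] − [2·(-687.7) + 1·(-212.8)]
= -90.0 kcal/mol

ΔH° = -90.0 kcal/mol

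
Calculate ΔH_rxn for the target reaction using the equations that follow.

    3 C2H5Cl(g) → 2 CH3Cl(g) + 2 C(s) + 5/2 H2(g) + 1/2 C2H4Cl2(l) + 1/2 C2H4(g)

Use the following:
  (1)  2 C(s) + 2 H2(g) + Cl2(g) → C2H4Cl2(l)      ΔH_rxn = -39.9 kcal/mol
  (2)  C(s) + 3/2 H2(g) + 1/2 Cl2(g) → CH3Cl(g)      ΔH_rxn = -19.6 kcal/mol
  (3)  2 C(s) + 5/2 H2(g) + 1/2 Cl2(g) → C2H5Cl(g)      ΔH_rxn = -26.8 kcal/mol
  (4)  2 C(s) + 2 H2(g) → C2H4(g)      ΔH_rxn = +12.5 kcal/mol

(1) × 1/2 (scale by 1/2 for the 1/2 C2H4Cl2(l)): (1/2)·(-39.9) = -19.95 kcal/mol
(2) × 2 (×2 to match 2 CH3Cl(g) in the target): (2)·(-19.6) = -39.2 kcal/mol
(3) reversed and × 3 (C2H5Cl(g) must end up as a reactant; scale by 3 for the 3 C2H5Cl(g)): (-3)·(-26.8) = +80.4 kcal/mol
(4) × 1/2 (×1/2 to match 1/2 C2H4(g) in the target): (1/2)·(+12.5) = +6.25 kcal/mol
ΔH_rxn = (1/2)·(-39.9) + (2)·(-19.6) + (-3)·(-26.8) + (1/2)·(+12.5) = 27.5 kcal/mol

ΔH_rxn = 27.5 kcal/mol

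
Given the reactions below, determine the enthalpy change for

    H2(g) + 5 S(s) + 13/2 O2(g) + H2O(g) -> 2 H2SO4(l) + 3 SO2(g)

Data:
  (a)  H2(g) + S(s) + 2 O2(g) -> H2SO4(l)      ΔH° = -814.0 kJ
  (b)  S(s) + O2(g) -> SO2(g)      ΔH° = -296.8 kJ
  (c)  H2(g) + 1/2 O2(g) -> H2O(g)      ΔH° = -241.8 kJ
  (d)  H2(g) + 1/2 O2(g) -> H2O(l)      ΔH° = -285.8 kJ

ΔH° = -2276.6 kJ

(a) × 2: (2)·(-814.0) = -1628.0 kJ
(b) × 3: (3)·(-296.8) = -890.4 kJ
(c) reversed: +241.8 kJ
(d): not needed.
Combining the equations, ΔH° = (2)·(-814.0) + (3)·(-296.8) + (-1)·(-241.8) = -2276.6 kJ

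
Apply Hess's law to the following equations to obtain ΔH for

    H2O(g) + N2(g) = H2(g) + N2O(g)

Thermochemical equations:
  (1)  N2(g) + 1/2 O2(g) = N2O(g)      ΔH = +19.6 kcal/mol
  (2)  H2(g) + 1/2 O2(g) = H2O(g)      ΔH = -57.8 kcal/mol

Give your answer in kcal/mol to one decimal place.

(1) as written: +19.6 kcal/mol
(2) reversed: +57.8 kcal/mol
Since enthalpy is a state function, ΔH = (+19.6) + (+57.8) = 77.4 kcal/mol

ΔH = 77.4 kcal/mol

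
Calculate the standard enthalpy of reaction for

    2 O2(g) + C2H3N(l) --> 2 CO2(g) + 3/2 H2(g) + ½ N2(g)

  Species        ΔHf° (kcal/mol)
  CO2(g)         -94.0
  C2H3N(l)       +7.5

ΔH° = -195.5 kcal/mol

Products: 2·(-94.0) + 3/2·(+0.0) + 1/2·(+0.0) = -188.0
Reactants: 2·(+0.0) + 1·(+7.5) = +7.5
ΔH° = (-188.0) − (+7.5) = -195.5 kcal/mol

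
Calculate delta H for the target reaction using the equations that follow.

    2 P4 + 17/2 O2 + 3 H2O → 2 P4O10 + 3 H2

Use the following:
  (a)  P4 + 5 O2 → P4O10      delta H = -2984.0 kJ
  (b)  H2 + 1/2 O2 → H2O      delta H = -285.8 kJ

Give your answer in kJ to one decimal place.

delta H = -5110.6 kJ

(a) × 2: (2)·(-2984.0) = -5968.0 kJ
(b) reversed and × 3: (-3)·(-285.8) = +857.4 kJ
By Hess's law, delta H = (-5968.0) + (+857.4) = -5110.6 kJ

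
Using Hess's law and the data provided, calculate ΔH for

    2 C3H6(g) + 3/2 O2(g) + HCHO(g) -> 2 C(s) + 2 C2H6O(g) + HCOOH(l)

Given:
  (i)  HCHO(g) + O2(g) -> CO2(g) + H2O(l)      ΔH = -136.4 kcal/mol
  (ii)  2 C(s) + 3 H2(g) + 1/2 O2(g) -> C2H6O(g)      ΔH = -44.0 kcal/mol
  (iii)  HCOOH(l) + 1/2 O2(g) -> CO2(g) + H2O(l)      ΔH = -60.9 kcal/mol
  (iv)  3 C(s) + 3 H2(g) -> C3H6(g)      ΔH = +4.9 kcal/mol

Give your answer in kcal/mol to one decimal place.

(i) as written (HCHO(g) already on the reactant side): -136.4 kcal/mol
(ii) × 2 (×2 to match 2 C2H6O(g) in the target): (2)·(-44.0) = -88.0 kcal/mol
(iii) reversed (HCOOH(l) must end up as a product): +60.9 kcal/mol
(iv) reversed and × 2 (C3H6(g) must end up as a reactant; ×2 to match 2 C3H6(g) in the target): (-2)·(+4.9) = -9.8 kcal/mol
Since enthalpy is a state function, ΔH = (1)·(-136.4) + (2)·(-44.0) + (-1)·(-60.9) + (-2)·(+4.9) = -173.3 kcal/mol

ΔH = -173.3 kcal/mol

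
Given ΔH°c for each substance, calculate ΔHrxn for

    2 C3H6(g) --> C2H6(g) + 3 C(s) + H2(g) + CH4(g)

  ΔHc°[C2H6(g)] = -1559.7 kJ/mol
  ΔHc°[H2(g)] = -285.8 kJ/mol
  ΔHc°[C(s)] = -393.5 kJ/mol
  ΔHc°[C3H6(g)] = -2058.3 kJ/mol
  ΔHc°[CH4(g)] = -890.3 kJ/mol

ΔHrxn = -200.3 kJ/mol

Using ΔH = Σ nΔHc°(reactants) − Σ nΔHc°(products):
= [2·(-2058.3)] − [1·(-1559.7) + 3·(-393.5) + 1·(-285.8) + 1·(-890.3)]
= -200.3 kJ/mol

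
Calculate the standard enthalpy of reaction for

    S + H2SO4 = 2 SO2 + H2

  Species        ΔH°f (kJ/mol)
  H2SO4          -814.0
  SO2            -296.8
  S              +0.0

ΔH°rxn = 220.4 kJ/mol

Products: 2·(-296.8) + 1·(+0.0) = -593.6
Reactants: 1·(+0.0) + 1·(-814.0) = -814.0
ΔH°rxn = (-593.6) − (-814.0) = 220.4 kJ/mol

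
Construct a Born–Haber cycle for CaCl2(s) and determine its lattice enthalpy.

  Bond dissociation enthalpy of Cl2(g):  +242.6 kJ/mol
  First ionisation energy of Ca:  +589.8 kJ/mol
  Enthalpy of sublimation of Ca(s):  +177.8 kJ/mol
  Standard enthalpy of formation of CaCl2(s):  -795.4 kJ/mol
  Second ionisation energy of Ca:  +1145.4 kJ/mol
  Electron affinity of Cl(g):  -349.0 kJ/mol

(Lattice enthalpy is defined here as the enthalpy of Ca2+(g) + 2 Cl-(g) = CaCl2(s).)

U = -2253.0 kJ/mol

ΔHf° = 1·ΔHsub + 1·(ΣIE) + 1·D(Cl2) + 2·EA + U
-795.4 = 1·(+177.8) + 1·(+1735.2) + 1·(+242.6) + 2·(-349.0) + U
U = -795.4 − (+1457.6) = -2253.0 kJ/mol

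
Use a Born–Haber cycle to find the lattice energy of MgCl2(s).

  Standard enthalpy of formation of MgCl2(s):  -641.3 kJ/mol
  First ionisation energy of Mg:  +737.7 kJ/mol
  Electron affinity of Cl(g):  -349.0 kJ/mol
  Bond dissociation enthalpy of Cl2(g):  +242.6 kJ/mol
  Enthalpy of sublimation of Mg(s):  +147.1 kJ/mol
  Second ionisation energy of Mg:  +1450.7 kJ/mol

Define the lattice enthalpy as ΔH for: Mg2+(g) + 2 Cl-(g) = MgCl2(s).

ΔHf° = 1·ΔHsub + 1·(ΣIE) + 1·D(Cl2) + 2·EA + U
-641.3 = 1·(+147.1) + 1·(+2188.4) + 1·(+242.6) + 2·(-349.0) + U
U = -641.3 − (+1880.1) = -2521.4 kJ/mol

U = -2521.4 kJ/mol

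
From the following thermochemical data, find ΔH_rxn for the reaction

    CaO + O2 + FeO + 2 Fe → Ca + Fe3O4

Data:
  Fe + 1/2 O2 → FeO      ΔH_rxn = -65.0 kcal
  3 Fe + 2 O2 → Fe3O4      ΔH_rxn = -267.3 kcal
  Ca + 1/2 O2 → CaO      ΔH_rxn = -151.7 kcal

ΔH_rxn = -50.6 kcal

equation 1 reversed: +65.0 kcal
equation 2 as written: -267.3 kcal
equation 3 reversed: +151.7 kcal
ΔH_rxn = (+65.0) + (-267.3) + (+151.7) = -50.6 kcal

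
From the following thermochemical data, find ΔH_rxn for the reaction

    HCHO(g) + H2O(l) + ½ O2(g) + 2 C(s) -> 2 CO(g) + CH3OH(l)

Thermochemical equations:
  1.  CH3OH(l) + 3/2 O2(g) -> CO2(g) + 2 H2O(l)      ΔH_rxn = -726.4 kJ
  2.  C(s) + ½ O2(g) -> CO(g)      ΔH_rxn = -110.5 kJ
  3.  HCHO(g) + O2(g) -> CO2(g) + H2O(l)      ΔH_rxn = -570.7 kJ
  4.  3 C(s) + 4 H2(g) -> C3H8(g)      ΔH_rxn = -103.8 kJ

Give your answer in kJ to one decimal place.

eq. 1 reversed: +726.4 kJ
eq. 2 × 2: (2)·(-110.5) = -221.0 kJ
eq. 3 as written: -570.7 kJ
eq. 4: not needed.
ΔH_rxn = (+726.4) + (-221.0) + (-570.7) = -65.3 kJ

ΔH_rxn = -65.3 kJ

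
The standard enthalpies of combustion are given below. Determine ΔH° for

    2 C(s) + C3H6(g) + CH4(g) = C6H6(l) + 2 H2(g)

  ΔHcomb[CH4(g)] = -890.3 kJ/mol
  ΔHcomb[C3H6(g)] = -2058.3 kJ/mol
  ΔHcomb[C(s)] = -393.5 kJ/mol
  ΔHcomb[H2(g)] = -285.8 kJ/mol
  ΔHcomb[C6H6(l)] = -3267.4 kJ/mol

ΔH° = 103.4 kJ/mol

Using ΔH = Σ nΔHc°(reactants) − Σ nΔHc°(products):
= [2·(-393.5) + 1·(-2058.3) + 1·(-890.3)] − [1·(-3267.4) + 2·(-285.8)]
= 103.4 kJ/mol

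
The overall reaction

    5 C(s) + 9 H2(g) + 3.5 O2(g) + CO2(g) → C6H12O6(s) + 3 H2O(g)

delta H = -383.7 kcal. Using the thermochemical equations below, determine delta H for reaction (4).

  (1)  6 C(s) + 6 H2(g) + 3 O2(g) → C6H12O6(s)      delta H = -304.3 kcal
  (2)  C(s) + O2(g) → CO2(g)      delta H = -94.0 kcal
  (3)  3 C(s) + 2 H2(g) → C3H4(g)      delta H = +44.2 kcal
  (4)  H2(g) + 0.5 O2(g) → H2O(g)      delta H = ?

(1) as written (C6H12O6(s) already on the product side): -304.3 kcal
(2) reversed (reverse to put CO2(g) on the reactant side): +94.0 kcal
(3): not needed (C3H4(g) appears nowhere else).
(4) × 3 (×3 to match 3 H2O(g) in the target): contributes 3·x
-383.7 = (-304.3) + (+94.0) + 3·x
x = (-383.7 − (-210.3)) / (3) = -57.8 kcal

delta H = -57.8 kcal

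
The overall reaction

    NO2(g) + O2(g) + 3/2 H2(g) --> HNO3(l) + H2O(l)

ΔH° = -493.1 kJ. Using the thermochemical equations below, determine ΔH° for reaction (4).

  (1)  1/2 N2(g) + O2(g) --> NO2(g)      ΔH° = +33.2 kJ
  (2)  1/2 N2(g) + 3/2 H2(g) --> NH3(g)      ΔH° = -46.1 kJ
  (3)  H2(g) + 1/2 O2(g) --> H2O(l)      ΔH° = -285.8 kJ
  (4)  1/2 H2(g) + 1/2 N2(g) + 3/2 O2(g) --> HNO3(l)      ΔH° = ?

ΔH° = -174.1 kJ

(1) reversed (reverse to put NO2(g) on the reactant side): -33.2 kJ
(2): not needed (NH3(g) appears nowhere else).
(3) as written (H2O(l) already on the product side): -285.8 kJ
(4) as written (HNO3(l) already on the product side): contributes x
-493.1 = (-33.2) + (-285.8) + x
x = (-493.1 − (-319.0)) / (1) = -174.1 kJ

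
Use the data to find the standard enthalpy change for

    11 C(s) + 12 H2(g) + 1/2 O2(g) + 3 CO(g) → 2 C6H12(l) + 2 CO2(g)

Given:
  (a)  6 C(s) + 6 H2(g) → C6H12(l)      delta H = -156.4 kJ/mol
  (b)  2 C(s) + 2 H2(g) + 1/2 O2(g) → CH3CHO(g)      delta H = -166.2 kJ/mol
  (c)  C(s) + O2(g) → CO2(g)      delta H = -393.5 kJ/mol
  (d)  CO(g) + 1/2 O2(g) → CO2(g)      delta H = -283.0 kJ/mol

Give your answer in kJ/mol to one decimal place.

(a) × 2 (scale by 2 for the 2 C6H12(l)): (2)·(-156.4) = -312.8 kJ/mol
(b): not needed (CH3CHO(g) appears nowhere else).
(c) reversed: +393.5 kJ/mol
(d) × 3 (scale by 3 for the 3 CO(g)): (3)·(-283.0) = -849.0 kJ/mol
Combining the equations, delta H = (-312.8) + (+393.5) + (-849.0) = -768.3 kJ/mol

delta H = -768.3 kJ/mol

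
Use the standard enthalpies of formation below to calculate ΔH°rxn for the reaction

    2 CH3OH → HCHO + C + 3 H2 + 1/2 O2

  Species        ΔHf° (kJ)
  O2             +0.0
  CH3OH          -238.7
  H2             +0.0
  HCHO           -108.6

Products: 1·(-108.6) + 1·(+0.0) + 3·(+0.0) + 1/2·(+0.0) = -108.6
Reactants: 2·(-238.7) = -477.4
ΔH°rxn = (-108.6) − (-477.4) = 368.8 kJ

ΔH°rxn = 368.8 kJ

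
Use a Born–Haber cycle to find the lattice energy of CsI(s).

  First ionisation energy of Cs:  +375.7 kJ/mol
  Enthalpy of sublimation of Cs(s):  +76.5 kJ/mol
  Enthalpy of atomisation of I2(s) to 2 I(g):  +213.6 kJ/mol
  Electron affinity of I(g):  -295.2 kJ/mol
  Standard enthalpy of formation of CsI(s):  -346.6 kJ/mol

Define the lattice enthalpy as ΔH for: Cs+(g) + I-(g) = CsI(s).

ΔHf° = 1·ΔHsub + 1·(ΣIE) + 1/2·D(I2) + 1·EA + U
-346.6 = 1·(+76.5) + 1·(+375.7) + 1/2·(+213.6) + 1·(-295.2) + U
U = -346.6 − (+263.8) = -610.4 kJ/mol

U = -610.4 kJ/mol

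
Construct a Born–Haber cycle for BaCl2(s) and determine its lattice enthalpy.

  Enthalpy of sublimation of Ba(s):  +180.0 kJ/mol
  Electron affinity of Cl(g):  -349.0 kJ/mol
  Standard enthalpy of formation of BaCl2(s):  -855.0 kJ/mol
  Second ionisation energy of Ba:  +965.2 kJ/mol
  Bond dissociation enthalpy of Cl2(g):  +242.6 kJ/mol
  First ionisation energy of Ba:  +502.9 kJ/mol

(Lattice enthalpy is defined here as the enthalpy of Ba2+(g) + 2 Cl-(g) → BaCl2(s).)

ΔHf° = 1·ΔHsub + 1·(ΣIE) + 1·D(Cl2) + 2·EA + U
-855.0 = 1·(+180.0) + 1·(+1468.1) + 1·(+242.6) + 2·(-349.0) + U
U = -855.0 − (+1192.7) = -2047.7 kJ/mol

U = -2047.7 kJ/mol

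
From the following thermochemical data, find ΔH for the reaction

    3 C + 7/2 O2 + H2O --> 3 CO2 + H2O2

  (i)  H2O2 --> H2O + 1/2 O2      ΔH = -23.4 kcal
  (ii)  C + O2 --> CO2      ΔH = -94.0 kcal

(i) reversed (H2O2 must end up as a product): +23.4 kcal
(ii) × 3 (scale by 3 for the 3 CO2): (3)·(-94.0) = -282.0 kcal
Summing the manipulated equations, ΔH = (-1)·(-23.4) + (3)·(-94.0) = -258.6 kcal

ΔH = -258.6 kcal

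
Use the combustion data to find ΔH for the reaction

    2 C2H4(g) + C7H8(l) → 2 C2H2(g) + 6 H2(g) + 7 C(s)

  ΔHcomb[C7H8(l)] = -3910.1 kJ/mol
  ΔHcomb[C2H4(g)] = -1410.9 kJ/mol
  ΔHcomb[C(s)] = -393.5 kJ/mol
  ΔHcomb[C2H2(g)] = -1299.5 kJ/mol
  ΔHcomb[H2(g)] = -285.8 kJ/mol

ΔH = 336.4 kJ/mol

With combustion enthalpies, reactants minus products:
= [2·(-1410.9) + 1·(-3910.1)] − [2·(-1299.5) + 6·(-285.8) + 7·(-393.5)]
= 336.4 kJ/mol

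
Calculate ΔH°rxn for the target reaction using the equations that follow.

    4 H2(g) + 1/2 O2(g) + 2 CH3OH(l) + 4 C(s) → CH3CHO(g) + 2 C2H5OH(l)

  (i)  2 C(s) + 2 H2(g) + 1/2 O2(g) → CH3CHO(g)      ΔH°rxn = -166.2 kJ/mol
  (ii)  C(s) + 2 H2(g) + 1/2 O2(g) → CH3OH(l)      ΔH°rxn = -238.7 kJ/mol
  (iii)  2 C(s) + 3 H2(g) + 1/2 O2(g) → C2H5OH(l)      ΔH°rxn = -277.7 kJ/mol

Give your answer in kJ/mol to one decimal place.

ΔH°rxn = -244.2 kJ/mol

(i) as written (CH3CHO(g) already on the product side): -166.2 kJ/mol
(ii) reversed and × 2 (CH3OH(l) must end up as a reactant; scale by 2 for the 2 CH3OH(l)): (-2)·(-238.7) = +477.4 kJ/mol
(iii) × 2 (scale by 2 for the 2 C2H5OH(l)): (2)·(-277.7) = -555.4 kJ/mol
By Hess's law, ΔH°rxn = (1)·(-166.2) + (-2)·(-238.7) + (2)·(-277.7) = -244.2 kJ/mol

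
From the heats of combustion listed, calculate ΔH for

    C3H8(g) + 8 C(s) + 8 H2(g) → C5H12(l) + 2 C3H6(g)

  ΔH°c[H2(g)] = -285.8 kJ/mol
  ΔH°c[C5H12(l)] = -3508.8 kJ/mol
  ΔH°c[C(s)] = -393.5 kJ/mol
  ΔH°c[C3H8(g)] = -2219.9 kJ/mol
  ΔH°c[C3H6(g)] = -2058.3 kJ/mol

With combustion enthalpies, reactants minus products:
= [1·(-2219.9) + 8·(-393.5) + 8·(-285.8)] − [1·(-3508.8) + 2·(-2058.3)]
= -28.9 kJ/mol

ΔH = -28.9 kJ/mol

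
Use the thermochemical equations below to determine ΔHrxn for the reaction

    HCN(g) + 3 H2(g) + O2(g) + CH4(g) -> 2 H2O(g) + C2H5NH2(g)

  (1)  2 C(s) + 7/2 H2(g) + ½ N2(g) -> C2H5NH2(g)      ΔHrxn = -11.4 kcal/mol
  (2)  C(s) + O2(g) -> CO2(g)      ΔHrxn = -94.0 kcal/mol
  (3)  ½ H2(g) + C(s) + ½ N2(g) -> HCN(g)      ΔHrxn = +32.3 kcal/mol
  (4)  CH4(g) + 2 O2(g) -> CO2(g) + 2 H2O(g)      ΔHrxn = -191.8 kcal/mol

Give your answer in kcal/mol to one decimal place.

(1) as written: -11.4 kcal/mol
(2) reversed: +94.0 kcal/mol
(3) reversed: -32.3 kcal/mol
(4) as written: -191.8 kcal/mol
Summing the manipulated equations, ΔHrxn = (-11.4) + (+94.0) + (-32.3) + (-191.8) = -141.5 kcal/mol

ΔHrxn = -141.5 kcal/mol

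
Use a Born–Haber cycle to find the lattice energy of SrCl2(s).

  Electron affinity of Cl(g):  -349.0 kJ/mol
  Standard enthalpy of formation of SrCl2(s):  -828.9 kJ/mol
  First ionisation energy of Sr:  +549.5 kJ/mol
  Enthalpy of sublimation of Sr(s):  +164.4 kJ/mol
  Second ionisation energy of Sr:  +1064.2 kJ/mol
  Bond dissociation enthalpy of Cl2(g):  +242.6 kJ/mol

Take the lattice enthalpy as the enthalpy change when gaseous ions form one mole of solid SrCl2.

U = -2151.6 kJ/mol

ΔHf° = 1·ΔHsub + 1·(ΣIE) + 1·D(Cl2) + 2·EA + U
-828.9 = 1·(+164.4) + 1·(+1613.7) + 1·(+242.6) + 2·(-349.0) + U
U = -828.9 − (+1322.7) = -2151.6 kJ/mol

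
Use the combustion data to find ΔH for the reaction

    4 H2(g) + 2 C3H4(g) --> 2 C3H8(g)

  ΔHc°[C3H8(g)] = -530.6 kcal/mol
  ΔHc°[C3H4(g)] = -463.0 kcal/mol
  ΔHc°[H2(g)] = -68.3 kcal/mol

Using ΔH = Σ nΔHc°(reactants) − Σ nΔHc°(products):
= [4·(-68.3) + 2·(-463.0)] − [2·(-530.6)]
= -138.0 kcal/mol

ΔH = -138.0 kcal/mol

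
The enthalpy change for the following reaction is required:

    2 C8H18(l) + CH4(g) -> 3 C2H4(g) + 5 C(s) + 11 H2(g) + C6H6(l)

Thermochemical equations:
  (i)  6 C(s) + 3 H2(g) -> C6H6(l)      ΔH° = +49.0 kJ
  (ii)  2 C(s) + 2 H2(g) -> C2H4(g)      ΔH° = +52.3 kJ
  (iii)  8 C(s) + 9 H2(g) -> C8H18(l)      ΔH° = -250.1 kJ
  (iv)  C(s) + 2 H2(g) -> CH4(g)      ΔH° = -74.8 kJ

ΔH° = 780.9 kJ

(i) as written: +49.0 kJ
(ii) × 3: (3)·(+52.3) = +156.9 kJ
(iii) reversed and × 2: (-2)·(-250.1) = +500.2 kJ
(iv) reversed: +74.8 kJ
ΔH° = (+49.0) + (+156.9) + (+500.2) + (+74.8) = 780.9 kJ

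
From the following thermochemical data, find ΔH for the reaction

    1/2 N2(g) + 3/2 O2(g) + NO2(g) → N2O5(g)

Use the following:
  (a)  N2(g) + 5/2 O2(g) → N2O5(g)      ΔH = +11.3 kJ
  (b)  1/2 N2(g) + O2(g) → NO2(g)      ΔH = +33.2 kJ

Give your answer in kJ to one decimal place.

(a) as written (N2O5(g) already on the product side): +11.3 kJ
(b) reversed (reverse to put NO2(g) on the reactant side): -33.2 kJ
Combining the equations, ΔH = (+11.3) + (-33.2) = -21.9 kJ

ΔH = -21.9 kJ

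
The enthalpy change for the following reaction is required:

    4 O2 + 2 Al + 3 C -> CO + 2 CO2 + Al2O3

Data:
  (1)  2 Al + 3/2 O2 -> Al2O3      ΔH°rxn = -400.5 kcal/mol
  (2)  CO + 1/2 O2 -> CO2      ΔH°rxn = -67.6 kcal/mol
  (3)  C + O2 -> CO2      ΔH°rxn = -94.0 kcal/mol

(1) as written: -400.5 kcal/mol
(2) reversed: +67.6 kcal/mol
(3) × 3: (3)·(-94.0) = -282.0 kcal/mol
ΔH°rxn = (-400.5) + (+67.6) + (-282.0) = -614.9 kcal/mol

ΔH°rxn = -614.9 kcal/mol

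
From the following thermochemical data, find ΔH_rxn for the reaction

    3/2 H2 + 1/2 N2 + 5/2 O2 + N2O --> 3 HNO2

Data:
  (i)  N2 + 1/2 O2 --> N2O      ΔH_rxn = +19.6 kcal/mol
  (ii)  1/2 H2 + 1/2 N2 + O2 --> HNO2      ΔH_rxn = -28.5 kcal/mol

ΔH_rxn = -105.1 kcal/mol

(i) reversed (N2O must end up as a reactant): -19.6 kcal/mol
(ii) × 3 (×3 to match 3 HNO2 in the target): (3)·(-28.5) = -85.5 kcal/mol
Since enthalpy is a state function, ΔH_rxn = (-19.6) + (-85.5) = -105.1 kcal/mol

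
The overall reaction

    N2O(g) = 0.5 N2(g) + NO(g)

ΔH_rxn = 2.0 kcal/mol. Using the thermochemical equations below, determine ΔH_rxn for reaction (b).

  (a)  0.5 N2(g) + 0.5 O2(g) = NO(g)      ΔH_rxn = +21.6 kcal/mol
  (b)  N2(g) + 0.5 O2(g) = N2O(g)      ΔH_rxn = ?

(a) as written (NO(g) already on the product side): +21.6 kcal/mol
(b) reversed (reverse to put N2O(g) on the reactant side): contributes −x
+2.0 = (+21.6) − x
x = (+2.0 − (+21.6)) / (-1) = 19.6 kcal/mol

ΔH_rxn = 19.6 kcal/mol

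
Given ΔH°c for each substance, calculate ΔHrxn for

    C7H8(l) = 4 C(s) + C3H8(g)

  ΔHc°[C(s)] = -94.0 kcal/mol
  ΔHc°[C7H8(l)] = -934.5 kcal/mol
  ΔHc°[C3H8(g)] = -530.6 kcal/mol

With combustion enthalpies, reactants minus products:
= [1·(-934.5)] − [4·(-94.0) + 1·(-530.6)]
= -27.9 kcal/mol

ΔHrxn = -27.9 kcal/mol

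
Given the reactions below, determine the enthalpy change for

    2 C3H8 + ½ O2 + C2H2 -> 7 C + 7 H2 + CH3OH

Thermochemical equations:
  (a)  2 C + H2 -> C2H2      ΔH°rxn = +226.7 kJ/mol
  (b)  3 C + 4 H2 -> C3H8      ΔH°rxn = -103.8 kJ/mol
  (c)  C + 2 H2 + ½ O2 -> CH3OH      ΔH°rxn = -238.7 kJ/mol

(a) reversed (reverse to put C2H2 on the reactant side): -226.7 kJ/mol
(b) reversed and × 2 (reverse to put C3H8 on the reactant side; scale by 2 for the 2 C3H8): (-2)·(-103.8) = +207.6 kJ/mol
(c) as written (CH3OH already on the product side): -238.7 kJ/mol
ΔH°rxn = (-1)·(+226.7) + (-2)·(-103.8) + (1)·(-238.7) = -257.8 kJ/mol

ΔH°rxn = -257.8 kJ/mol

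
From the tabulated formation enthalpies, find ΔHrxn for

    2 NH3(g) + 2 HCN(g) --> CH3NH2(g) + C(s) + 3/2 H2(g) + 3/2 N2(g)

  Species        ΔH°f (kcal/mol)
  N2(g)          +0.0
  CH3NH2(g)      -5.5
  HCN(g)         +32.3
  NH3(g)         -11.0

ΔHrxn = -48.1 kcal/mol

Products: 1·(-5.5) + 1·(+0.0) + 3/2·(+0.0) + 3/2·(+0.0) = -5.5
Reactants: 2·(-11.0) + 2·(+32.3) = +42.6
ΔHrxn = (-5.5) − (+42.6) = -48.1 kcal/mol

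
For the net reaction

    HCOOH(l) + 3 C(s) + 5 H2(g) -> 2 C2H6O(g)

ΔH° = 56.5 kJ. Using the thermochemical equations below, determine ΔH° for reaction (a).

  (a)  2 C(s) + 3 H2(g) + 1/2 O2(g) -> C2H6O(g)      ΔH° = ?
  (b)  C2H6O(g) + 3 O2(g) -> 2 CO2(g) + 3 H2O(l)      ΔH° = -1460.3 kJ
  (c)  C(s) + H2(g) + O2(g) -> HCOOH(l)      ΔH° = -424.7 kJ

ΔH° = -184.1 kJ

(a) × 2: contributes 2·x
(b): not needed (CO2(g) appears nowhere else).
(c) reversed (reverse to put HCOOH(l) on the reactant side): +424.7 kJ
+56.5 = (+424.7) + 2·x
x = (+56.5 − (+424.7)) / (2) = -184.1 kJ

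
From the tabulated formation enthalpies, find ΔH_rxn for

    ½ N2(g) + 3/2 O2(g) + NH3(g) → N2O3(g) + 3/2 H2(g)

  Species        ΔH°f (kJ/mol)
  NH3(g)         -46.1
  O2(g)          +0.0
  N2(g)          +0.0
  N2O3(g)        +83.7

ΔH_rxn = 129.8 kJ/mol

Products: 1·(+83.7) + 3/2·(+0.0) = +83.7
Reactants: 1/2·(+0.0) + 3/2·(+0.0) + 1·(-46.1) = -46.1
ΔH_rxn = (+83.7) − (-46.1) = 129.8 kJ/mol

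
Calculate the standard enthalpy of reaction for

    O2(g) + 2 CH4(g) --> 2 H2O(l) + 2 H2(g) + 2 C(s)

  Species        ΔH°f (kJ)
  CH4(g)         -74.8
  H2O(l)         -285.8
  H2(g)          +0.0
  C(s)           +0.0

ΔHrxn = -422.0 kJ

Products: 2·(-285.8) + 2·(+0.0) + 2·(+0.0) = -571.6
Reactants: 1·(+0.0) + 2·(-74.8) = -149.6
ΔHrxn = (-571.6) − (-149.6) = -422.0 kJ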